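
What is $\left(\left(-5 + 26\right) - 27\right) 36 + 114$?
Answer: $-102$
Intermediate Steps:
$\left(\left(-5 + 26\right) - 27\right) 36 + 114 = \left(21 - 27\right) 36 + 114 = \left(-6\right) 36 + 114 = -216 + 114 = -102$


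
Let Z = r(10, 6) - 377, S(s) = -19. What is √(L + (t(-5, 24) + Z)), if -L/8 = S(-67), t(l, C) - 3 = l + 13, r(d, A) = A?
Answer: 4*I*√13 ≈ 14.422*I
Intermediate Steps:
t(l, C) = 16 + l (t(l, C) = 3 + (l + 13) = 3 + (13 + l) = 16 + l)
Z = -371 (Z = 6 - 377 = -371)
L = 152 (L = -8*(-19) = 152)
√(L + (t(-5, 24) + Z)) = √(152 + ((16 - 5) - 371)) = √(152 + (11 - 371)) = √(152 - 360) = √(-208) = 4*I*√13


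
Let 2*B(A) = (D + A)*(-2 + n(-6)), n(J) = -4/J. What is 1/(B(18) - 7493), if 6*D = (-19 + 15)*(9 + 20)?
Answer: -9/67429 ≈ -0.00013347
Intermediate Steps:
D = -58/3 (D = ((-19 + 15)*(9 + 20))/6 = (-4*29)/6 = (1/6)*(-116) = -58/3 ≈ -19.333)
B(A) = 116/9 - 2*A/3 (B(A) = ((-58/3 + A)*(-2 - 4/(-6)))/2 = ((-58/3 + A)*(-2 - 4*(-1/6)))/2 = ((-58/3 + A)*(-2 + 2/3))/2 = ((-58/3 + A)*(-4/3))/2 = (232/9 - 4*A/3)/2 = 116/9 - 2*A/3)
1/(B(18) - 7493) = 1/((116/9 - 2/3*18) - 7493) = 1/((116/9 - 12) - 7493) = 1/(8/9 - 7493) = 1/(-67429/9) = -9/67429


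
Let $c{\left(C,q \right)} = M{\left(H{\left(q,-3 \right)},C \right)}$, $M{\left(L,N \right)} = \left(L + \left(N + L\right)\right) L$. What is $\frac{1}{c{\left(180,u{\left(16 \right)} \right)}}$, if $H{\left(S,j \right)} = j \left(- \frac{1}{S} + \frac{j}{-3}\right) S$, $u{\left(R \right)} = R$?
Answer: $- \frac{1}{4050} \approx -0.00024691$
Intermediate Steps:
$H{\left(S,j \right)} = S j \left(- \frac{1}{S} - \frac{j}{3}\right)$ ($H{\left(S,j \right)} = j \left(- \frac{1}{S} + j \left(- \frac{1}{3}\right)\right) S = j \left(- \frac{1}{S} - \frac{j}{3}\right) S = S j \left(- \frac{1}{S} - \frac{j}{3}\right)$)
$M{\left(L,N \right)} = L \left(N + 2 L\right)$ ($M{\left(L,N \right)} = \left(L + \left(L + N\right)\right) L = \left(N + 2 L\right) L = L \left(N + 2 L\right)$)
$c{\left(C,q \right)} = \left(3 - 3 q\right) \left(6 + C - 6 q\right)$ ($c{\left(C,q \right)} = \left(- \frac{1}{3}\right) \left(-3\right) \left(3 + q \left(-3\right)\right) \left(C + 2 \left(\left(- \frac{1}{3}\right) \left(-3\right) \left(3 + q \left(-3\right)\right)\right)\right) = \left(- \frac{1}{3}\right) \left(-3\right) \left(3 - 3 q\right) \left(C + 2 \left(\left(- \frac{1}{3}\right) \left(-3\right) \left(3 - 3 q\right)\right)\right) = \left(3 - 3 q\right) \left(C + 2 \left(3 - 3 q\right)\right) = \left(3 - 3 q\right) \left(C - \left(-6 + 6 q\right)\right) = \left(3 - 3 q\right) \left(6 + C - 6 q\right)$)
$\frac{1}{c{\left(180,u{\left(16 \right)} \right)}} = \frac{1}{3 \left(1 - 16\right) \left(6 + 180 - 96\right)} = \frac{1}{3 \left(-15\right) 90} = \frac{1}{-4050} = - \frac{1}{4050}$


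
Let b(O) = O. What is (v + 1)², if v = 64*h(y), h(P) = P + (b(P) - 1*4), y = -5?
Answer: 801025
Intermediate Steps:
h(P) = -4 + 2*P (h(P) = P + (P - 1*4) = P + (P - 4) = P + (-4 + P) = -4 + 2*P)
v = -896 (v = 64*(-4 + 2*(-5)) = 64*(-4 - 10) = 64*(-14) = -896)
(v + 1)² = (-896 + 1)² = (-895)² = 801025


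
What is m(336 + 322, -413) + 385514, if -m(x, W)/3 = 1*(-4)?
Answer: 385526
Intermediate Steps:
m(x, W) = 12 (m(x, W) = -3*(-4) = 12)
m(336 + 322, -413) + 385514 = 12 + 385514 = 385526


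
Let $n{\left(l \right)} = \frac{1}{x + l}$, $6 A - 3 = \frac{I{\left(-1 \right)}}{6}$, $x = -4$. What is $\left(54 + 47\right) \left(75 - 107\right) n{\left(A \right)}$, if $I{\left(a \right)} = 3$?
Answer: $\frac{38784}{41} \approx 945.95$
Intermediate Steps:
$A = \frac{7}{12}$ ($A = \frac{1}{2} + \frac{3 \cdot \frac{1}{6}}{6} = \frac{1}{2} + \frac{1}{6} \cdot \frac{1}{2} = \frac{1}{2} + \frac{1}{12} = \frac{7}{12} \approx 0.58333$)
$n{\left(l \right)} = \frac{1}{-4 + l}$
$\left(54 + 47\right) \left(75 - 107\right) n{\left(A \right)} = \frac{\left(54 + 47\right) \left(75 - 107\right)}{-4 + \frac{7}{12}} = \frac{101 \left(-32\right)}{- \frac{41}{12}} = \left(-3232\right) \left(- \frac{12}{41}\right) = \frac{38784}{41}$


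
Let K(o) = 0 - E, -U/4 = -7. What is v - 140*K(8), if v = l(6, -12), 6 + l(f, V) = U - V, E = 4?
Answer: 594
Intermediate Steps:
U = 28 (U = -4*(-7) = 28)
l(f, V) = 22 - V (l(f, V) = -6 + (28 - V) = 22 - V)
K(o) = -4 (K(o) = 0 - 1*4 = 0 - 4 = -4)
v = 34 (v = 22 - 1*(-12) = 22 + 12 = 34)
v - 140*K(8) = 34 - 140*(-4) = 34 + 560 = 594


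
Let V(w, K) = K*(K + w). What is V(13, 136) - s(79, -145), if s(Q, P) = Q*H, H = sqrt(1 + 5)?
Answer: 20264 - 79*sqrt(6) ≈ 20071.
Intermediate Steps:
H = sqrt(6) ≈ 2.4495
s(Q, P) = Q*sqrt(6)
V(13, 136) - s(79, -145) = 136*(136 + 13) - 79*sqrt(6) = 136*149 - 79*sqrt(6) = 20264 - 79*sqrt(6)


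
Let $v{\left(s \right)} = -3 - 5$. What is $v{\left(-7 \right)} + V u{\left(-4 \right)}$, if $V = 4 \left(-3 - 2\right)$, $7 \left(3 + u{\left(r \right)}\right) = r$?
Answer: $\frac{444}{7} \approx 63.429$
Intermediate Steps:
$u{\left(r \right)} = -3 + \frac{r}{7}$
$v{\left(s \right)} = -8$ ($v{\left(s \right)} = -3 - 5 = -8$)
$V = -20$ ($V = 4 \left(-3 - 2\right) = 4 \left(-5\right) = -20$)
$v{\left(-7 \right)} + V u{\left(-4 \right)} = -8 - 20 \left(-3 + \frac{1}{7} \left(-4\right)\right) = -8 - 20 \left(-3 - \frac{4}{7}\right) = -8 - - \frac{500}{7} = -8 + \frac{500}{7} = \frac{444}{7}$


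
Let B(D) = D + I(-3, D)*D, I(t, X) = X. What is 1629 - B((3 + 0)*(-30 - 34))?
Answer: -35043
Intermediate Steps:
B(D) = D + D**2 (B(D) = D + D*D = D + D**2)
1629 - B((3 + 0)*(-30 - 34)) = 1629 - (3 + 0)*(-30 - 34)*(1 + (3 + 0)*(-30 - 34)) = 1629 - 3*(-64)*(1 + 3*(-64)) = 1629 - (-192)*(1 - 192) = 1629 - (-192)*(-191) = 1629 - 1*36672 = 1629 - 36672 = -35043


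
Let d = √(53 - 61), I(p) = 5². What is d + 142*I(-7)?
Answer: 3550 + 2*I*√2 ≈ 3550.0 + 2.8284*I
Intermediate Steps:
I(p) = 25
d = 2*I*√2 (d = √(-8) = 2*I*√2 ≈ 2.8284*I)
d + 142*I(-7) = 2*I*√2 + 142*25 = 2*I*√2 + 3550 = 3550 + 2*I*√2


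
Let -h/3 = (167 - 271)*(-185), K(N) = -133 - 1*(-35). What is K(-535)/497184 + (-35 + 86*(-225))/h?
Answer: 40134397/119572752 ≈ 0.33565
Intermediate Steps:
K(N) = -98 (K(N) = -133 + 35 = -98)
h = -57720 (h = -3*(167 - 271)*(-185) = -(-312)*(-185) = -3*19240 = -57720)
K(-535)/497184 + (-35 + 86*(-225))/h = -98/497184 + (-35 + 86*(-225))/(-57720) = -98*1/497184 + (-35 - 19350)*(-1/57720) = -49/248592 - 19385*(-1/57720) = -49/248592 + 3877/11544 = 40134397/119572752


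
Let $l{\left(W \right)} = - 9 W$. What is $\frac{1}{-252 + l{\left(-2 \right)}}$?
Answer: $- \frac{1}{234} \approx -0.0042735$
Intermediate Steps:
$\frac{1}{-252 + l{\left(-2 \right)}} = \frac{1}{-252 - -18} = \frac{1}{-252 + 18} = \frac{1}{-234} = - \frac{1}{234}$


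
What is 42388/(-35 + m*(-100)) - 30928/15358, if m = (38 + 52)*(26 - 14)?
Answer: -1996150692/829600765 ≈ -2.4062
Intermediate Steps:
m = 1080 (m = 90*12 = 1080)
42388/(-35 + m*(-100)) - 30928/15358 = 42388/(-35 + 1080*(-100)) - 30928/15358 = 42388/(-35 - 108000) - 30928*1/15358 = 42388/(-108035) - 15464/7679 = 42388*(-1/108035) - 15464/7679 = -42388/108035 - 15464/7679 = -1996150692/829600765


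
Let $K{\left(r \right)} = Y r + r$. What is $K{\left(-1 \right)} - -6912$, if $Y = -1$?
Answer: $6912$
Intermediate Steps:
$K{\left(r \right)} = 0$ ($K{\left(r \right)} = - r + r = 0$)
$K{\left(-1 \right)} - -6912 = 0 - -6912 = 0 + 6912 = 6912$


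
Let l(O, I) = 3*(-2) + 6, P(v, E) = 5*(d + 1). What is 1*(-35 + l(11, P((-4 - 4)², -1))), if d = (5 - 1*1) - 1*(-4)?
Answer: -35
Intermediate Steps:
d = 8 (d = (5 - 1) + 4 = 4 + 4 = 8)
P(v, E) = 45 (P(v, E) = 5*(8 + 1) = 5*9 = 45)
l(O, I) = 0 (l(O, I) = -6 + 6 = 0)
1*(-35 + l(11, P((-4 - 4)², -1))) = 1*(-35 + 0) = 1*(-35) = -35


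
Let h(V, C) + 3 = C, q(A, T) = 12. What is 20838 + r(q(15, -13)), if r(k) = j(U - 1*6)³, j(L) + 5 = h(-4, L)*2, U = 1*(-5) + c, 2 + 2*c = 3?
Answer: -11930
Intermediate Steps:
c = ½ (c = -1 + (½)*3 = -1 + 3/2 = ½ ≈ 0.50000)
U = -9/2 (U = 1*(-5) + ½ = -5 + ½ = -9/2 ≈ -4.5000)
h(V, C) = -3 + C
j(L) = -11 + 2*L (j(L) = -5 + (-3 + L)*2 = -5 + (-6 + 2*L) = -11 + 2*L)
r(k) = -32768 (r(k) = (-11 + 2*(-9/2 - 1*6))³ = (-11 + 2*(-9/2 - 6))³ = (-11 + 2*(-21/2))³ = (-11 - 21)³ = (-32)³ = -32768)
20838 + r(q(15, -13)) = 20838 - 32768 = -11930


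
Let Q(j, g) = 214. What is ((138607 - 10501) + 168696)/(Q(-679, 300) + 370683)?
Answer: 296802/370897 ≈ 0.80023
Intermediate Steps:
((138607 - 10501) + 168696)/(Q(-679, 300) + 370683) = ((138607 - 10501) + 168696)/(214 + 370683) = (128106 + 168696)/370897 = 296802*(1/370897) = 296802/370897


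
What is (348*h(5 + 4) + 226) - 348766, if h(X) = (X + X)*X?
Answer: -292164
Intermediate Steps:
h(X) = 2*X² (h(X) = (2*X)*X = 2*X²)
(348*h(5 + 4) + 226) - 348766 = (348*(2*(5 + 4)²) + 226) - 348766 = (348*(2*9²) + 226) - 348766 = (348*(2*81) + 226) - 348766 = (348*162 + 226) - 348766 = (56376 + 226) - 348766 = 56602 - 348766 = -292164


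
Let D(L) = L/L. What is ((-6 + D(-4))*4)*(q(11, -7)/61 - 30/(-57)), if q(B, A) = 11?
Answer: -16380/1159 ≈ -14.133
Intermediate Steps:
D(L) = 1
((-6 + D(-4))*4)*(q(11, -7)/61 - 30/(-57)) = ((-6 + 1)*4)*(11/61 - 30/(-57)) = (-5*4)*(11*(1/61) - 30*(-1/57)) = -20*(11/61 + 10/19) = -20*819/1159 = -16380/1159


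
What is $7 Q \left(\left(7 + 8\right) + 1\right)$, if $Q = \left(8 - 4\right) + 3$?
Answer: $784$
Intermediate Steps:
$Q = 7$ ($Q = 4 + 3 = 7$)
$7 Q \left(\left(7 + 8\right) + 1\right) = 7 \cdot 7 \left(\left(7 + 8\right) + 1\right) = 49 \left(15 + 1\right) = 49 \cdot 16 = 784$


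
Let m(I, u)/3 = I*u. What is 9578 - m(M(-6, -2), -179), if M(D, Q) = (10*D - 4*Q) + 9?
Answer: -13513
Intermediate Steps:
M(D, Q) = 9 - 4*Q + 10*D (M(D, Q) = (-4*Q + 10*D) + 9 = 9 - 4*Q + 10*D)
m(I, u) = 3*I*u (m(I, u) = 3*(I*u) = 3*I*u)
9578 - m(M(-6, -2), -179) = 9578 - 3*(9 - 4*(-2) + 10*(-6))*(-179) = 9578 - 3*(9 + 8 - 60)*(-179) = 9578 - 3*(-43)*(-179) = 9578 - 1*23091 = 9578 - 23091 = -13513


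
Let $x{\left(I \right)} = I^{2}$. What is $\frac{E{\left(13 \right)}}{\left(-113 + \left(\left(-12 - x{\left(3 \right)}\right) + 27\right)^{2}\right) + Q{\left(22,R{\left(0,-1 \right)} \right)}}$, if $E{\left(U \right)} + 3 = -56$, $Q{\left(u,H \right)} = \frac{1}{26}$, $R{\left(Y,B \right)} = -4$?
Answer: $\frac{1534}{2001} \approx 0.76662$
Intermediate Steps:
$Q{\left(u,H \right)} = \frac{1}{26}$
$E{\left(U \right)} = -59$ ($E{\left(U \right)} = -3 - 56 = -59$)
$\frac{E{\left(13 \right)}}{\left(-113 + \left(\left(-12 - x{\left(3 \right)}\right) + 27\right)^{2}\right) + Q{\left(22,R{\left(0,-1 \right)} \right)}} = - \frac{59}{\left(-113 + \left(\left(-12 - 3^{2}\right) + 27\right)^{2}\right) + \frac{1}{26}} = - \frac{59}{\left(-113 + \left(\left(-12 - 9\right) + 27\right)^{2}\right) + \frac{1}{26}} = - \frac{59}{\left(-113 + \left(-21 + 27\right)^{2}\right) + \frac{1}{26}} = - \frac{59}{\left(-113 + 6^{2}\right) + \frac{1}{26}} = - \frac{59}{\left(-113 + 36\right) + \frac{1}{26}} = - \frac{59}{-77 + \frac{1}{26}} = - \frac{59}{- \frac{2001}{26}} = \left(-59\right) \left(- \frac{26}{2001}\right) = \frac{1534}{2001}$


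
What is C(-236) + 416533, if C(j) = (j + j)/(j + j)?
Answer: 416534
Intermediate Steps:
C(j) = 1 (C(j) = (2*j)/((2*j)) = (2*j)*(1/(2*j)) = 1)
C(-236) + 416533 = 1 + 416533 = 416534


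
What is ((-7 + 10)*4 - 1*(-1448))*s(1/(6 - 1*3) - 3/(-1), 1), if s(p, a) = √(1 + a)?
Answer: 1460*√2 ≈ 2064.8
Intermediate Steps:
((-7 + 10)*4 - 1*(-1448))*s(1/(6 - 1*3) - 3/(-1), 1) = ((-7 + 10)*4 - 1*(-1448))*√(1 + 1) = (3*4 + 1448)*√2 = (12 + 1448)*√2 = 1460*√2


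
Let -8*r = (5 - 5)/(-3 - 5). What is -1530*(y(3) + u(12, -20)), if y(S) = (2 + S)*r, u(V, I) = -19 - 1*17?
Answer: 55080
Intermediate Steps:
r = 0 (r = -(5 - 5)/(8*(-3 - 5)) = -0/(-8) = -0*(-1)/8 = -⅛*0 = 0)
u(V, I) = -36 (u(V, I) = -19 - 17 = -36)
y(S) = 0 (y(S) = (2 + S)*0 = 0)
-1530*(y(3) + u(12, -20)) = -1530*(0 - 36) = -1530*(-36) = 55080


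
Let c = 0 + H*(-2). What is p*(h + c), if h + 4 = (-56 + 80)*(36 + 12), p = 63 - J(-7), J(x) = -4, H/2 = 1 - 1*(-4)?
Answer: 75576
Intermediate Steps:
H = 10 (H = 2*(1 - 1*(-4)) = 2*(1 + 4) = 2*5 = 10)
p = 67 (p = 63 - 1*(-4) = 63 + 4 = 67)
h = 1148 (h = -4 + (-56 + 80)*(36 + 12) = -4 + 24*48 = -4 + 1152 = 1148)
c = -20 (c = 0 + 10*(-2) = 0 - 20 = -20)
p*(h + c) = 67*(1148 - 20) = 67*1128 = 75576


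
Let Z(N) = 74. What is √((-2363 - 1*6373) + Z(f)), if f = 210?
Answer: I*√8662 ≈ 93.07*I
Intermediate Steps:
√((-2363 - 1*6373) + Z(f)) = √((-2363 - 1*6373) + 74) = √((-2363 - 6373) + 74) = √(-8736 + 74) = √(-8662) = I*√8662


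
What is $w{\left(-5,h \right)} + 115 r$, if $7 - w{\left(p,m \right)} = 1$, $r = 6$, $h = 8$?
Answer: $696$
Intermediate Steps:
$w{\left(p,m \right)} = 6$ ($w{\left(p,m \right)} = 7 - 1 = 6$)
$w{\left(-5,h \right)} + 115 r = 6 + 115 \cdot 6 = 6 + 690 = 696$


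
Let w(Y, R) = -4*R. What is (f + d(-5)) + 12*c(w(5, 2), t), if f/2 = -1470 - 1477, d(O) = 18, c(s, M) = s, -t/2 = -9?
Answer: -5972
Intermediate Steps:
t = 18 (t = -2*(-9) = 18)
f = -5894 (f = 2*(-1470 - 1477) = 2*(-2947) = -5894)
(f + d(-5)) + 12*c(w(5, 2), t) = (-5894 + 18) + 12*(-4*2) = -5876 + 12*(-8) = -5876 - 96 = -5972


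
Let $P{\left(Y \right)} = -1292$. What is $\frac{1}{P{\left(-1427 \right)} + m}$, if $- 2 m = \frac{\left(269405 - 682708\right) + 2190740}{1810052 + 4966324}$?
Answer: $- \frac{4517584}{5837311007} \approx -0.00077392$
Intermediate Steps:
$m = - \frac{592479}{4517584}$ ($m = - \frac{\left(\left(269405 - 682708\right) + 2190740\right) \frac{1}{1810052 + 4966324}}{2} = - \frac{\left(\left(269405 - 682708\right) + 2190740\right) \frac{1}{6776376}}{2} = - \frac{\left(-413303 + 2190740\right) \frac{1}{6776376}}{2} = - \frac{1777437 \cdot \frac{1}{6776376}}{2} = \left(- \frac{1}{2}\right) \frac{592479}{2258792} = - \frac{592479}{4517584} \approx -0.13115$)
$\frac{1}{P{\left(-1427 \right)} + m} = \frac{1}{-1292 - \frac{592479}{4517584}} = \frac{1}{- \frac{5837311007}{4517584}} = - \frac{4517584}{5837311007}$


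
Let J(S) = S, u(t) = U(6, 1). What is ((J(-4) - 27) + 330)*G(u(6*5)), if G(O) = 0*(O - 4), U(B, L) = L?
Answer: 0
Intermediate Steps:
u(t) = 1
G(O) = 0 (G(O) = 0*(-4 + O) = 0)
((J(-4) - 27) + 330)*G(u(6*5)) = ((-4 - 27) + 330)*0 = (-31 + 330)*0 = 299*0 = 0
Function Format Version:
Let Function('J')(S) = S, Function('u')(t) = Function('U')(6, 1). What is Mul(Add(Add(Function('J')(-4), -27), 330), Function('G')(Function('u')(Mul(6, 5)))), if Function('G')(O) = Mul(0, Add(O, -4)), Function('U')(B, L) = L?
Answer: 0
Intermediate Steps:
Function('u')(t) = 1
Function('G')(O) = 0 (Function('G')(O) = Mul(0, Add(-4, O)) = 0)
Mul(Add(Add(Function('J')(-4), -27), 330), Function('G')(Function('u')(Mul(6, 5)))) = Mul(Add(Add(-4, -27), 330), 0) = Mul(Add(-31, 330), 0) = Mul(299, 0) = 0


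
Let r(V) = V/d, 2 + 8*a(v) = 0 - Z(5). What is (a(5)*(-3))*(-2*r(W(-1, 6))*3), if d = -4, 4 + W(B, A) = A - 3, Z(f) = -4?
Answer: 9/8 ≈ 1.1250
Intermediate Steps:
W(B, A) = -7 + A (W(B, A) = -4 + (A - 3) = -4 + (-3 + A) = -7 + A)
a(v) = 1/4 (a(v) = -1/4 + (0 - 1*(-4))/8 = -1/4 + (0 + 4)/8 = -1/4 + (1/8)*4 = -1/4 + 1/2 = 1/4)
r(V) = -V/4 (r(V) = V/(-4) = V*(-1/4) = -V/4)
(a(5)*(-3))*(-2*r(W(-1, 6))*3) = ((1/4)*(-3))*(-(-1)*(-7 + 6)/2*3) = -3*(-(-1)*(-1)/2)*3/4 = -3*(-2*1/4)*3/4 = -(-3)*3/8 = -3/4*(-3/2) = 9/8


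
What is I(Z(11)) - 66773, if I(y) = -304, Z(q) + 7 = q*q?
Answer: -67077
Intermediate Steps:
Z(q) = -7 + q**2 (Z(q) = -7 + q*q = -7 + q**2)
I(Z(11)) - 66773 = -304 - 66773 = -67077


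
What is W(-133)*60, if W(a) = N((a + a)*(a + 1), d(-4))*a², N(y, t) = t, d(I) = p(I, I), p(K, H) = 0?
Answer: 0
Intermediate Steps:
d(I) = 0
W(a) = 0 (W(a) = 0*a² = 0)
W(-133)*60 = 0*60 = 0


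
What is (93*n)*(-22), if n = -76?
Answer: 155496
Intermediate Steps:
(93*n)*(-22) = (93*(-76))*(-22) = -7068*(-22) = 155496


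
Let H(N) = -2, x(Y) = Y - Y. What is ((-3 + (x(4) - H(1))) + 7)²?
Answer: 36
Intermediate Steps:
x(Y) = 0
((-3 + (x(4) - H(1))) + 7)² = ((-3 + (0 - 1*(-2))) + 7)² = ((-3 + (0 + 2)) + 7)² = ((-3 + 2) + 7)² = (-1 + 7)² = 6² = 36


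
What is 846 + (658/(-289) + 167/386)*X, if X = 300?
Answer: 16328592/55777 ≈ 292.75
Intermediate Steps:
846 + (658/(-289) + 167/386)*X = 846 + (658/(-289) + 167/386)*300 = 846 + (658*(-1/289) + 167*(1/386))*300 = 846 + (-658/289 + 167/386)*300 = 846 - 205725/111554*300 = 846 - 30858750/55777 = 16328592/55777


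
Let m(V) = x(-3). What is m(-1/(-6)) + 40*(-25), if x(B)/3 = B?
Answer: -1009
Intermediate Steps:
x(B) = 3*B
m(V) = -9 (m(V) = 3*(-3) = -9)
m(-1/(-6)) + 40*(-25) = -9 + 40*(-25) = -9 - 1000 = -1009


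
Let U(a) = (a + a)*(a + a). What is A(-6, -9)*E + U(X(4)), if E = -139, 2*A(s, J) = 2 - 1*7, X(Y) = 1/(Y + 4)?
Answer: 5561/16 ≈ 347.56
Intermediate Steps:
X(Y) = 1/(4 + Y)
A(s, J) = -5/2 (A(s, J) = (2 - 1*7)/2 = (2 - 7)/2 = (½)*(-5) = -5/2)
U(a) = 4*a² (U(a) = (2*a)*(2*a) = 4*a²)
A(-6, -9)*E + U(X(4)) = -5/2*(-139) + 4*(1/(4 + 4))² = 695/2 + 4*(1/8)² = 695/2 + 4*(⅛)² = 695/2 + 4*(1/64) = 695/2 + 1/16 = 5561/16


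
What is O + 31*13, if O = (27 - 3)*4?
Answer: 499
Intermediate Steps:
O = 96 (O = 24*4 = 96)
O + 31*13 = 96 + 31*13 = 96 + 403 = 499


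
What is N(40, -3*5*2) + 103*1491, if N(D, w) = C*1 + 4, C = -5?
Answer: 153572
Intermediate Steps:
N(D, w) = -1 (N(D, w) = -5*1 + 4 = -5 + 4 = -1)
N(40, -3*5*2) + 103*1491 = -1 + 103*1491 = -1 + 153573 = 153572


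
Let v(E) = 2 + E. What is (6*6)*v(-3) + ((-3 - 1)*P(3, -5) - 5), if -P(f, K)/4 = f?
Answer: 7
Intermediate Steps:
P(f, K) = -4*f
(6*6)*v(-3) + ((-3 - 1)*P(3, -5) - 5) = (6*6)*(2 - 3) + ((-3 - 1)*(-4*3) - 5) = 36*(-1) + (-4*(-12) - 5) = -36 + (48 - 5) = -36 + 43 = 7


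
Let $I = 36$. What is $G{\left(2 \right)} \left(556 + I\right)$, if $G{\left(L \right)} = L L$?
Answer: $2368$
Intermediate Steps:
$G{\left(L \right)} = L^{2}$
$G{\left(2 \right)} \left(556 + I\right) = 2^{2} \left(556 + 36\right) = 4 \cdot 592 = 2368$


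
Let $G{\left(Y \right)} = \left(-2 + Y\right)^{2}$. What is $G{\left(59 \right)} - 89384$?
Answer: $-86135$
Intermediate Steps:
$G{\left(59 \right)} - 89384 = \left(-2 + 59\right)^{2} - 89384 = 57^{2} - 89384 = 3249 - 89384 = -86135$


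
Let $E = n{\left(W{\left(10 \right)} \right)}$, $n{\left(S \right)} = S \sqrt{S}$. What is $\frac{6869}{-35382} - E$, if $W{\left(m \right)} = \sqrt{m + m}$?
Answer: $- \frac{6869}{35382} - 2 \sqrt{2} \cdot 5^{\frac{3}{4}} \approx -9.6516$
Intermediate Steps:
$W{\left(m \right)} = \sqrt{2} \sqrt{m}$ ($W{\left(m \right)} = \sqrt{2 m} = \sqrt{2} \sqrt{m}$)
$n{\left(S \right)} = S^{\frac{3}{2}}$
$E = 2 \sqrt{2} \cdot 5^{\frac{3}{4}}$ ($E = \left(\sqrt{2} \sqrt{10}\right)^{\frac{3}{2}} = \left(2 \sqrt{5}\right)^{\frac{3}{2}} = 2 \sqrt{2} \cdot 5^{\frac{3}{4}} \approx 9.4574$)
$\frac{6869}{-35382} - E = \frac{6869}{-35382} - 2 \sqrt{2} \cdot 5^{\frac{3}{4}} = 6869 \left(- \frac{1}{35382}\right) - 2 \sqrt{2} \cdot 5^{\frac{3}{4}} = - \frac{6869}{35382} - 2 \sqrt{2} \cdot 5^{\frac{3}{4}}$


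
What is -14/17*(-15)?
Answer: 210/17 ≈ 12.353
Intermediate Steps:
-14/17*(-15) = 210/17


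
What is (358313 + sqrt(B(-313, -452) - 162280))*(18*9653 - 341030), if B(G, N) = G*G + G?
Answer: -59937165388 - 669104*I*sqrt(4039) ≈ -5.9937e+10 - 4.2524e+7*I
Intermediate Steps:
B(G, N) = G + G**2 (B(G, N) = G**2 + G = G + G**2)
(358313 + sqrt(B(-313, -452) - 162280))*(18*9653 - 341030) = (358313 + sqrt(-313*(1 - 313) - 162280))*(18*9653 - 341030) = (358313 + sqrt(-313*(-312) - 162280))*(173754 - 341030) = (358313 + sqrt(97656 - 162280))*(-167276) = (358313 + sqrt(-64624))*(-167276) = (358313 + 4*I*sqrt(4039))*(-167276) = -59937165388 - 669104*I*sqrt(4039)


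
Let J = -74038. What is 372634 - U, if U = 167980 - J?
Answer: 130616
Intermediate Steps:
U = 242018 (U = 167980 - 1*(-74038) = 167980 + 74038 = 242018)
372634 - U = 372634 - 1*242018 = 372634 - 242018 = 130616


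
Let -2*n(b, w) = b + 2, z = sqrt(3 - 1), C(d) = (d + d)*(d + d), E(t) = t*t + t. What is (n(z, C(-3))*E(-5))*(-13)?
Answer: 260 + 130*sqrt(2) ≈ 443.85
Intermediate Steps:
E(t) = t + t**2 (E(t) = t**2 + t = t + t**2)
C(d) = 4*d**2 (C(d) = (2*d)*(2*d) = 4*d**2)
z = sqrt(2) ≈ 1.4142
n(b, w) = -1 - b/2 (n(b, w) = -(b + 2)/2 = -(2 + b)/2 = -1 - b/2)
(n(z, C(-3))*E(-5))*(-13) = ((-1 - sqrt(2)/2)*(-5*(1 - 5)))*(-13) = ((-1 - sqrt(2)/2)*(-5*(-4)))*(-13) = ((-1 - sqrt(2)/2)*20)*(-13) = (-20 - 10*sqrt(2))*(-13) = 260 + 130*sqrt(2)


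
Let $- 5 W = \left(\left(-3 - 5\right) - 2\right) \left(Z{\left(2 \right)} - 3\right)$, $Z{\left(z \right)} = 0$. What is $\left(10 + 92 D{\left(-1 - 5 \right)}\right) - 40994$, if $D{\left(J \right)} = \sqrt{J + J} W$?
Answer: $-40984 - 1104 i \sqrt{3} \approx -40984.0 - 1912.2 i$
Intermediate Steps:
$W = -6$ ($W = - \frac{\left(\left(-3 - 5\right) - 2\right) \left(0 - 3\right)}{5} = - \frac{\left(-8 - 2\right) \left(-3\right)}{5} = - \frac{\left(-10\right) \left(-3\right)}{5} = \left(- \frac{1}{5}\right) 30 = -6$)
$D{\left(J \right)} = - 6 \sqrt{2} \sqrt{J}$ ($D{\left(J \right)} = \sqrt{J + J} \left(-6\right) = \sqrt{2 J} \left(-6\right) = \sqrt{2} \sqrt{J} \left(-6\right) = - 6 \sqrt{2} \sqrt{J}$)
$\left(10 + 92 D{\left(-1 - 5 \right)}\right) - 40994 = \left(10 + 92 \left(- 6 \sqrt{2} \sqrt{-1 - 5}\right)\right) - 40994 = \left(10 + 92 \left(- 6 \sqrt{2} \sqrt{-6}\right)\right) - 40994 = \left(10 + 92 \left(- 6 \sqrt{2} i \sqrt{6}\right)\right) - 40994 = \left(10 + 92 \left(- 12 i \sqrt{3}\right)\right) - 40994 = \left(10 - 1104 i \sqrt{3}\right) - 40994 = -40984 - 1104 i \sqrt{3}$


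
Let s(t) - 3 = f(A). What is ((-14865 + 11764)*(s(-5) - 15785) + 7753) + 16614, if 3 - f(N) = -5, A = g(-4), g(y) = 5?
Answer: 48939541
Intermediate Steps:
A = 5
f(N) = 8 (f(N) = 3 - 1*(-5) = 3 + 5 = 8)
s(t) = 11 (s(t) = 3 + 8 = 11)
((-14865 + 11764)*(s(-5) - 15785) + 7753) + 16614 = ((-14865 + 11764)*(11 - 15785) + 7753) + 16614 = (-3101*(-15774) + 7753) + 16614 = (48915174 + 7753) + 16614 = 48922927 + 16614 = 48939541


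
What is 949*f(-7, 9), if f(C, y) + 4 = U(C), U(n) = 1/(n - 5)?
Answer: -46501/12 ≈ -3875.1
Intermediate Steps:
U(n) = 1/(-5 + n)
f(C, y) = -4 + 1/(-5 + C)
949*f(-7, 9) = 949*((21 - 4*(-7))/(-5 - 7)) = 949*((21 + 28)/(-12)) = 949*(-1/12*49) = 949*(-49/12) = -46501/12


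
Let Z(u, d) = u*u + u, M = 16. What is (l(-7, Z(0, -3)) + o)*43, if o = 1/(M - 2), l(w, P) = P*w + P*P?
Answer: 43/14 ≈ 3.0714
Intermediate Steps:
Z(u, d) = u + u² (Z(u, d) = u² + u = u + u²)
l(w, P) = P² + P*w (l(w, P) = P*w + P² = P² + P*w)
o = 1/14 (o = 1/(16 - 2) = 1/14 ≈ 0.071429)
(l(-7, Z(0, -3)) + o)*43 = ((0*(1 + 0))*(0*(1 + 0) - 7) + 1/14)*43 = ((0*1)*(0*1 - 7) + 1/14)*43 = (0*(0 - 7) + 1/14)*43 = (0*(-7) + 1/14)*43 = (0 + 1/14)*43 = (1/14)*43 = 43/14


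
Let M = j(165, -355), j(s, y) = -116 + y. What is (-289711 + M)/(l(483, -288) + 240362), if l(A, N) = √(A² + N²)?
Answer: -69748725884/57773574811 + 870546*√35137/57773574811 ≈ -1.2045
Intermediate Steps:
M = -471 (M = -116 - 355 = -471)
(-289711 + M)/(l(483, -288) + 240362) = (-289711 - 471)/(√(483² + (-288)²) + 240362) = -290182/(√(233289 + 82944) + 240362) = -290182/(√316233 + 240362) = -290182/(3*√35137 + 240362) = -290182/(240362 + 3*√35137)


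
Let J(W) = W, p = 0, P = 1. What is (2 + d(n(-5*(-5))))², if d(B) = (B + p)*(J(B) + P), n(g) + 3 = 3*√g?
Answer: 24964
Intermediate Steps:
n(g) = -3 + 3*√g
d(B) = B*(1 + B) (d(B) = (B + 0)*(B + 1) = B*(1 + B))
(2 + d(n(-5*(-5))))² = (2 + (-3 + 3*√(-5*(-5)))*(1 + (-3 + 3*√(-5*(-5)))))² = (2 + (-3 + 3*√25)*(1 + (-3 + 3*√25)))² = (2 + (-3 + 3*5)*(1 + (-3 + 3*5)))² = (2 + (-3 + 15)*(1 + (-3 + 15)))² = (2 + 12*(1 + 12))² = (2 + 12*13)² = (2 + 156)² = 158² = 24964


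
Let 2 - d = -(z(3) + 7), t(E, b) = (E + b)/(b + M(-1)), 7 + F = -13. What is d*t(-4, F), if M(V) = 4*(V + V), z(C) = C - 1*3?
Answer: 54/7 ≈ 7.7143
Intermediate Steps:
F = -20 (F = -7 - 13 = -20)
z(C) = -3 + C (z(C) = C - 3 = -3 + C)
M(V) = 8*V (M(V) = 4*(2*V) = 8*V)
t(E, b) = (E + b)/(-8 + b) (t(E, b) = (E + b)/(b + 8*(-1)) = (E + b)/(b - 8) = (E + b)/(-8 + b))
d = 9 (d = 2 - (-1)*((-3 + 3) + 7) = 2 - (-1)*(0 + 7) = 2 - (-1)*7 = 2 - 1*(-7) = 2 + 7 = 9)
d*t(-4, F) = 9*((-4 - 20)/(-8 - 20)) = 9*(-24/(-28)) = 9*(-1/28*(-24)) = 9*(6/7) = 54/7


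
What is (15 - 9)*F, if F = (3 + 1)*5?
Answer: 120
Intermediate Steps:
F = 20 (F = 4*5 = 20)
(15 - 9)*F = (15 - 9)*20 = 6*20 = 120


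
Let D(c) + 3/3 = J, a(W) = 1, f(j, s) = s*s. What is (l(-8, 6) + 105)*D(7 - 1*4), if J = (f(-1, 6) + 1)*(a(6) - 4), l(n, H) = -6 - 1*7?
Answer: -10304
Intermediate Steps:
f(j, s) = s²
l(n, H) = -13 (l(n, H) = -6 - 7 = -13)
J = -111 (J = (6² + 1)*(1 - 4) = (36 + 1)*(-3) = 37*(-3) = -111)
D(c) = -112 (D(c) = -1 - 111 = -112)
(l(-8, 6) + 105)*D(7 - 1*4) = (-13 + 105)*(-112) = 92*(-112) = -10304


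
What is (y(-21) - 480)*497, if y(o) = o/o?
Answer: -238063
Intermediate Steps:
y(o) = 1
(y(-21) - 480)*497 = (1 - 480)*497 = -479*497 = -238063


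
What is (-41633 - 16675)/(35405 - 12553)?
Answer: -14577/5713 ≈ -2.5515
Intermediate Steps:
(-41633 - 16675)/(35405 - 12553) = -58308/22852 = -58308*1/22852 = -14577/5713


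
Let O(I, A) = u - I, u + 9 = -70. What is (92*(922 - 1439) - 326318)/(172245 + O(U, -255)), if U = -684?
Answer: -186941/86425 ≈ -2.1630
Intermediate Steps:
u = -79 (u = -9 - 70 = -79)
O(I, A) = -79 - I
(92*(922 - 1439) - 326318)/(172245 + O(U, -255)) = (92*(922 - 1439) - 326318)/(172245 + (-79 - 1*(-684))) = (92*(-517) - 326318)/(172245 + (-79 + 684)) = (-47564 - 326318)/(172245 + 605) = -373882/172850 = -373882*1/172850 = -186941/86425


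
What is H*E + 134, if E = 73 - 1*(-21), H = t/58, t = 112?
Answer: 9150/29 ≈ 315.52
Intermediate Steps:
H = 56/29 (H = 112/58 = 112*(1/58) = 56/29 ≈ 1.9310)
E = 94 (E = 73 + 21 = 94)
H*E + 134 = (56/29)*94 + 134 = 5264/29 + 134 = 9150/29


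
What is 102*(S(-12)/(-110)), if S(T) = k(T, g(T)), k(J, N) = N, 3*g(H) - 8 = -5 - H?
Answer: -51/11 ≈ -4.6364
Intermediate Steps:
g(H) = 1 - H/3 (g(H) = 8/3 + (-5 - H)/3 = 8/3 + (-5/3 - H/3) = 1 - H/3)
S(T) = 1 - T/3
102*(S(-12)/(-110)) = 102*((1 - ⅓*(-12))/(-110)) = 102*((1 + 4)*(-1/110)) = 102*(5*(-1/110)) = 102*(-1/22) = -51/11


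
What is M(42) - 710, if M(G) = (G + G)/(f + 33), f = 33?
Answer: -7796/11 ≈ -708.73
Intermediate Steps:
M(G) = G/33 (M(G) = (G + G)/(33 + 33) = (2*G)/66 = (2*G)*(1/66) = G/33)
M(42) - 710 = (1/33)*42 - 710 = 14/11 - 710 = -7796/11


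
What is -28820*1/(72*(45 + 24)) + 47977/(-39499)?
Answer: -344177729/49057758 ≈ -7.0158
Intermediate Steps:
-28820*1/(72*(45 + 24)) + 47977/(-39499) = -28820/(72*69) + 47977*(-1/39499) = -28820/4968 - 47977/39499 = -28820*1/4968 - 47977/39499 = -7205/1242 - 47977/39499 = -344177729/49057758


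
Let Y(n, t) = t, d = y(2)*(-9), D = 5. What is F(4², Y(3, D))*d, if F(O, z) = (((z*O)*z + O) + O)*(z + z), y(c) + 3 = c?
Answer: 38880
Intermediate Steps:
y(c) = -3 + c
d = 9 (d = (-3 + 2)*(-9) = -1*(-9) = 9)
F(O, z) = 2*z*(2*O + O*z²) (F(O, z) = (((O*z)*z + O) + O)*(2*z) = ((O*z² + O) + O)*(2*z) = ((O + O*z²) + O)*(2*z) = (2*O + O*z²)*(2*z) = 2*z*(2*O + O*z²))
F(4², Y(3, D))*d = (2*4²*5*(2 + 5²))*9 = (2*16*5*(2 + 25))*9 = (2*16*5*27)*9 = 4320*9 = 38880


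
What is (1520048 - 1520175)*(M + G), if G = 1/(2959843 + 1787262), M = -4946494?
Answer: 2982153852783363/4747105 ≈ 6.2820e+8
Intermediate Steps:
G = 1/4747105 ≈ 2.1065e-7
(1520048 - 1520175)*(M + G) = (1520048 - 1520175)*(-4946494 + 1/4747105) = -127*(-23481526399869/4747105) = 2982153852783363/4747105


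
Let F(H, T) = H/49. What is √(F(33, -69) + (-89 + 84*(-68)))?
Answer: 2*I*√71054/7 ≈ 76.16*I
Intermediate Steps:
F(H, T) = H/49 (F(H, T) = H*(1/49) = H/49)
√(F(33, -69) + (-89 + 84*(-68))) = √((1/49)*33 + (-89 + 84*(-68))) = √(33/49 + (-89 - 5712)) = √(33/49 - 5801) = √(-284216/49) = 2*I*√71054/7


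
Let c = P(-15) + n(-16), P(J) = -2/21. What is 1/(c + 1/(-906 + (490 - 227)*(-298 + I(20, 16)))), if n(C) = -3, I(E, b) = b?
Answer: -175168/542189 ≈ -0.32308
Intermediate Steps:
P(J) = -2/21 (P(J) = -2*1/21 = -2/21)
c = -65/21 (c = -2/21 - 3 = -65/21 ≈ -3.0952)
1/(c + 1/(-906 + (490 - 227)*(-298 + I(20, 16)))) = 1/(-65/21 + 1/(-906 + (490 - 227)*(-298 + 16))) = 1/(-65/21 + 1/(-906 + 263*(-282))) = 1/(-65/21 + 1/(-906 - 74166)) = 1/(-65/21 + 1/(-75072)) = 1/(-65/21 - 1/75072) = 1/(-542189/175168) = -175168/542189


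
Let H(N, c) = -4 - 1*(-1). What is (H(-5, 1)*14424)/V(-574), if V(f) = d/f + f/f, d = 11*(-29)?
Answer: -24838128/893 ≈ -27814.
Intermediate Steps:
H(N, c) = -3 (H(N, c) = -4 + 1 = -3)
d = -319
V(f) = 1 - 319/f (V(f) = -319/f + f/f = -319/f + 1 = 1 - 319/f)
(H(-5, 1)*14424)/V(-574) = (-3*14424)/(((-319 - 574)/(-574))) = -43272/((-1/574*(-893))) = -43272/893/574 = -43272*574/893 = -24838128/893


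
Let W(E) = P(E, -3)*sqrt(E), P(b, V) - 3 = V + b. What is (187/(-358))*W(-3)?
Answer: 561*I*sqrt(3)/358 ≈ 2.7142*I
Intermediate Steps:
P(b, V) = 3 + V + b (P(b, V) = 3 + (V + b) = 3 + V + b)
W(E) = E**(3/2) (W(E) = (3 - 3 + E)*sqrt(E) = E*sqrt(E) = E**(3/2))
(187/(-358))*W(-3) = (187/(-358))*(-3)**(3/2) = (187*(-1/358))*(-3*I*sqrt(3)) = -(-561)*I*sqrt(3)/358 = 561*I*sqrt(3)/358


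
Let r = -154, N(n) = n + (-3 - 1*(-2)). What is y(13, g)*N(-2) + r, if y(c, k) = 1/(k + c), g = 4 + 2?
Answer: -2929/19 ≈ -154.16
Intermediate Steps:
g = 6
y(c, k) = 1/(c + k)
N(n) = -1 + n (N(n) = n + (-3 + 2) = n - 1 = -1 + n)
y(13, g)*N(-2) + r = (-1 - 2)/(13 + 6) - 154 = -3/19 - 154 = -2929/19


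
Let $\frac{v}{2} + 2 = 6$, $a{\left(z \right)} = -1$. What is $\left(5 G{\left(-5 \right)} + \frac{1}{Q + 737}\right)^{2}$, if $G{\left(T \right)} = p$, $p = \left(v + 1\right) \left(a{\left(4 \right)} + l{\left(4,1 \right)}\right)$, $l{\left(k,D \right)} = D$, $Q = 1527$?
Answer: $\frac{1}{5125696} \approx 1.951 \cdot 10^{-7}$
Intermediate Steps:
$v = 8$ ($v = -4 + 2 \cdot 6 = -4 + 12 = 8$)
$p = 0$ ($p = \left(8 + 1\right) \left(-1 + 1\right) = 9 \cdot 0 = 0$)
$G{\left(T \right)} = 0$
$\left(5 G{\left(-5 \right)} + \frac{1}{Q + 737}\right)^{2} = \left(5 \cdot 0 + \frac{1}{1527 + 737}\right)^{2} = \left(0 + \frac{1}{2264}\right)^{2} = \left(\frac{1}{2264}\right)^{2} = \frac{1}{5125696}$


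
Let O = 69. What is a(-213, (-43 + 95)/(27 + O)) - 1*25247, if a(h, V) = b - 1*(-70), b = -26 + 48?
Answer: -25155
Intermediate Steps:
b = 22
a(h, V) = 92 (a(h, V) = 22 - 1*(-70) = 22 + 70 = 92)
a(-213, (-43 + 95)/(27 + O)) - 1*25247 = 92 - 1*25247 = 92 - 25247 = -25155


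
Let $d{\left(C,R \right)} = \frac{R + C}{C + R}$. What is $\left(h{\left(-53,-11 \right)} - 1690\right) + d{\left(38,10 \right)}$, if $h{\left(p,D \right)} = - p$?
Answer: $-1636$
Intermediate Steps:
$d{\left(C,R \right)} = 1$ ($d{\left(C,R \right)} = \frac{C + R}{C + R} = 1$)
$\left(h{\left(-53,-11 \right)} - 1690\right) + d{\left(38,10 \right)} = \left(\left(-1\right) \left(-53\right) - 1690\right) + 1 = \left(53 - 1690\right) + 1 = -1637 + 1 = -1636$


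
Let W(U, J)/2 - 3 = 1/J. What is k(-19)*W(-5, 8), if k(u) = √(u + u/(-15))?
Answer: 5*I*√3990/12 ≈ 26.319*I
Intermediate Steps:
W(U, J) = 6 + 2/J
k(u) = √210*√u/15 (k(u) = √(u + u*(-1/15)) = √(u - u/15) = √(14*u/15) = √210*√u/15)
k(-19)*W(-5, 8) = (√210*√(-19)/15)*(6 + 2/8) = (√210*(I*√19)/15)*(6 + 2*(⅛)) = (I*√3990/15)*(6 + ¼) = (I*√3990/15)*(25/4) = 5*I*√3990/12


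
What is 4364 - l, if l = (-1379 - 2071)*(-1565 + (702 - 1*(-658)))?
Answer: -702886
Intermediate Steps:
l = 707250 (l = -3450*(-1565 + (702 + 658)) = -3450*(-1565 + 1360) = -3450*(-205) = 707250)
4364 - l = 4364 - 1*707250 = 4364 - 707250 = -702886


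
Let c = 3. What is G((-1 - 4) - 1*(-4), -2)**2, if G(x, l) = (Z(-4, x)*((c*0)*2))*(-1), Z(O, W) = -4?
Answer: 0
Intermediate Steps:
G(x, l) = 0 (G(x, l) = -4*3*0*2*(-1) = -0*2*(-1) = -4*0*(-1) = 0*(-1) = 0)
G((-1 - 4) - 1*(-4), -2)**2 = 0**2 = 0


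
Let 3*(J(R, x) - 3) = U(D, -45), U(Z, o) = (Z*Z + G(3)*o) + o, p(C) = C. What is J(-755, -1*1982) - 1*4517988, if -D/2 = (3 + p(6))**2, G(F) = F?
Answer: -4509297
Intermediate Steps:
D = -162 (D = -2*(3 + 6)**2 = -2*9**2 = -2*81 = -162)
U(Z, o) = Z**2 + 4*o (U(Z, o) = (Z*Z + 3*o) + o = (Z**2 + 3*o) + o = Z**2 + 4*o)
J(R, x) = 8691 (J(R, x) = 3 + ((-162)**2 + 4*(-45))/3 = 3 + (26244 - 180)/3 = 3 + (1/3)*26064 = 3 + 8688 = 8691)
J(-755, -1*1982) - 1*4517988 = 8691 - 1*4517988 = 8691 - 4517988 = -4509297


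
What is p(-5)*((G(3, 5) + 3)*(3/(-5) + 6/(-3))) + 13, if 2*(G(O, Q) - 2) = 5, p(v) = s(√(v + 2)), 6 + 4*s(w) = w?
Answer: 169/4 - 39*I*√3/8 ≈ 42.25 - 8.4437*I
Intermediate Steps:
s(w) = -3/2 + w/4
p(v) = -3/2 + √(2 + v)/4 (p(v) = -3/2 + √(v + 2)/4 = -3/2 + √(2 + v)/4)
G(O, Q) = 9/2 (G(O, Q) = 2 + (½)*5 = 2 + 5/2 = 9/2)
p(-5)*((G(3, 5) + 3)*(3/(-5) + 6/(-3))) + 13 = (-3/2 + √(2 - 5)/4)*((9/2 + 3)*(3/(-5) + 6/(-3))) + 13 = (-3/2 + √(-3)/4)*(15*(3*(-⅕) + 6*(-⅓))/2) + 13 = (-3/2 + (I*√3)/4)*(15*(-⅗ - 2)/2) + 13 = (-3/2 + I*√3/4)*((15/2)*(-13/5)) + 13 = (-3/2 + I*√3/4)*(-39/2) + 13 = (117/4 - 39*I*√3/8) + 13 = 169/4 - 39*I*√3/8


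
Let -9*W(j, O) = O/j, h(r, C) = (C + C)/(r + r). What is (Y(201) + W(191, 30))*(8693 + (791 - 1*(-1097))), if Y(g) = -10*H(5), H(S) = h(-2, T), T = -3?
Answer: -30349835/191 ≈ -1.5890e+5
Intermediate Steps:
h(r, C) = C/r (h(r, C) = (2*C)/((2*r)) = (2*C)*(1/(2*r)) = C/r)
H(S) = 3/2 (H(S) = -3/(-2) = -3*(-½) = 3/2)
W(j, O) = -O/(9*j)
Y(g) = -15 (Y(g) = -10*3/2 = -15)
(Y(201) + W(191, 30))*(8693 + (791 - 1*(-1097))) = (-15 - ⅑*30/191)*(8693 + (791 - 1*(-1097))) = (-15 - ⅑*30*1/191)*(8693 + (791 + 1097)) = (-15 - 10/573)*(8693 + 1888) = -8605/573*10581 = -30349835/191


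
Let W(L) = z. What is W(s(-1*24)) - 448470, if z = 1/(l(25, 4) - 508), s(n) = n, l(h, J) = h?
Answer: -216611011/483 ≈ -4.4847e+5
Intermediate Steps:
z = -1/483 (z = 1/(25 - 508) = 1/(-483) = -1/483 ≈ -0.0020704)
W(L) = -1/483
W(s(-1*24)) - 448470 = -1/483 - 448470 = -216611011/483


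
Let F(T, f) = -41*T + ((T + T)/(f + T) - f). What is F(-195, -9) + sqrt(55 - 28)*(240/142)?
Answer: 272201/34 + 360*sqrt(3)/71 ≈ 8014.7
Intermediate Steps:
F(T, f) = -f - 41*T + 2*T/(T + f) (F(T, f) = -41*T + ((2*T)/(T + f) - f) = -41*T + (2*T/(T + f) - f) = -41*T + (-f + 2*T/(T + f)) = -f - 41*T + 2*T/(T + f))
F(-195, -9) + sqrt(55 - 28)*(240/142) = (-1*(-9)**2 - 41*(-195)**2 + 2*(-195) - 42*(-195)*(-9))/(-195 - 9) + sqrt(55 - 28)*(240/142) = (-1*81 - 41*38025 - 390 - 73710)/(-204) + sqrt(27)*(240*(1/142)) = -(-81 - 1559025 - 390 - 73710)/204 + (3*sqrt(3))*(120/71) = -1/204*(-1633206) + 360*sqrt(3)/71 = 272201/34 + 360*sqrt(3)/71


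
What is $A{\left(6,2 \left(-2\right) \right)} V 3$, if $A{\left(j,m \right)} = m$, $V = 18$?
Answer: $-216$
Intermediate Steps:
$A{\left(6,2 \left(-2\right) \right)} V 3 = 2 \left(-2\right) 18 \cdot 3 = \left(-4\right) 18 \cdot 3 = \left(-72\right) 3 = -216$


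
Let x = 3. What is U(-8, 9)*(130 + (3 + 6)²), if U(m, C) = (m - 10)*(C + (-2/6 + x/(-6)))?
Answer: -31017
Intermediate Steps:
U(m, C) = (-10 + m)*(-⅚ + C) (U(m, C) = (m - 10)*(C + (-2/6 + 3/(-6))) = (-10 + m)*(C + (-2*⅙ + 3*(-⅙))) = (-10 + m)*(C + (-⅓ - ½)) = (-10 + m)*(C - ⅚) = (-10 + m)*(-⅚ + C))
U(-8, 9)*(130 + (3 + 6)²) = (25/3 - 10*9 - ⅚*(-8) + 9*(-8))*(130 + (3 + 6)²) = (25/3 - 90 + 20/3 - 72)*(130 + 9²) = -147*(130 + 81) = -147*211 = -31017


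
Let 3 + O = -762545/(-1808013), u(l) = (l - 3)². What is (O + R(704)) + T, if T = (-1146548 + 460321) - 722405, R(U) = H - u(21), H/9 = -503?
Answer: -2555600300773/1808013 ≈ -1.4135e+6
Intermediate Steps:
u(l) = (-3 + l)²
H = -4527 (H = 9*(-503) = -4527)
R(U) = -4851 (R(U) = -4527 - (-3 + 21)² = -4527 - 1*18² = -4527 - 1*324 = -4527 - 324 = -4851)
T = -1408632 (T = -686227 - 722405 = -1408632)
O = -4661494/1808013 (O = -3 - 762545/(-1808013) = -3 - 762545*(-1/1808013) = -3 + 762545/1808013 = -4661494/1808013 ≈ -2.5782)
(O + R(704)) + T = (-4661494/1808013 - 4851) - 1408632 = -8775332557/1808013 - 1408632 = -2555600300773/1808013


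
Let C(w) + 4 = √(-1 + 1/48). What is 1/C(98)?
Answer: -192/815 - 4*I*√141/815 ≈ -0.23558 - 0.058279*I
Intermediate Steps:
C(w) = -4 + I*√141/12 (C(w) = -4 + √(-1 + 1/48) = -4 + √(-47/48) = -4 + I*√141/12)
1/C(98) = 1/(-4 + I*√141/12)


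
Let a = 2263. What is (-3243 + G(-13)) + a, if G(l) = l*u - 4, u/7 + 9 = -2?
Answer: 17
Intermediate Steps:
u = -77 (u = -63 + 7*(-2) = -63 - 14 = -77)
G(l) = -4 - 77*l (G(l) = l*(-77) - 4 = -77*l - 4 = -4 - 77*l)
(-3243 + G(-13)) + a = (-3243 + (-4 - 77*(-13))) + 2263 = (-3243 + (-4 + 1001)) + 2263 = (-3243 + 997) + 2263 = -2246 + 2263 = 17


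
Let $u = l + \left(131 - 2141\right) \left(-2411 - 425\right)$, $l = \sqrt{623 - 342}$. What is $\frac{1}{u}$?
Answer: $\frac{5700360}{32494104129319} - \frac{\sqrt{281}}{32494104129319} \approx 1.7543 \cdot 10^{-7}$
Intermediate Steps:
$l = \sqrt{281} \approx 16.763$
$u = 5700360 + \sqrt{281}$ ($u = \sqrt{281} + \left(131 - 2141\right) \left(-2411 - 425\right) = \sqrt{281} - -5700360 = \sqrt{281} + 5700360 = 5700360 + \sqrt{281} \approx 5.7004 \cdot 10^{6}$)
$\frac{1}{u} = \frac{1}{5700360 + \sqrt{281}}$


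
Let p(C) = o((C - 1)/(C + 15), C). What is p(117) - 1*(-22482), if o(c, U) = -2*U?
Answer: 22248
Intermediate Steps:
p(C) = -2*C
p(117) - 1*(-22482) = -2*117 - 1*(-22482) = -234 + 22482 = 22248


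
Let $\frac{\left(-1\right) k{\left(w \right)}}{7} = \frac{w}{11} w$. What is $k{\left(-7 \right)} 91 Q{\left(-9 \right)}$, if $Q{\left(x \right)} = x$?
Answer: $\frac{280917}{11} \approx 25538.0$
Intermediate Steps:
$k{\left(w \right)} = - \frac{7 w^{2}}{11}$ ($k{\left(w \right)} = - 7 \frac{w}{11} w = - 7 \frac{w^{2}}{11} = - \frac{7 w^{2}}{11}$)
$k{\left(-7 \right)} 91 Q{\left(-9 \right)} = - \frac{7 \left(-7\right)^{2}}{11} \cdot 91 \left(-9\right) = \left(- \frac{7}{11}\right) 49 \cdot 91 \left(-9\right) = \left(- \frac{343}{11}\right) 91 \left(-9\right) = \left(- \frac{31213}{11}\right) \left(-9\right) = \frac{280917}{11}$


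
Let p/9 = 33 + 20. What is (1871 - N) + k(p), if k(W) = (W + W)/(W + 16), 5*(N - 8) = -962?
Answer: 5071331/2465 ≈ 2057.3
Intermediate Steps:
N = -922/5 (N = 8 + (1/5)*(-962) = 8 - 962/5 = -922/5 ≈ -184.40)
p = 477 (p = 9*(33 + 20) = 9*53 = 477)
k(W) = 2*W/(16 + W) (k(W) = (2*W)/(16 + W) = 2*W/(16 + W))
(1871 - N) + k(p) = (1871 - 1*(-922/5)) + 2*477/(16 + 477) = (1871 + 922/5) + 2*477/493 = 10277/5 + 2*477*(1/493) = 10277/5 + 954/493 = 5071331/2465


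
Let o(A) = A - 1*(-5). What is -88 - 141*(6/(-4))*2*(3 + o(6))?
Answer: 5834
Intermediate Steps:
o(A) = 5 + A (o(A) = A + 5 = 5 + A)
-88 - 141*(6/(-4))*2*(3 + o(6)) = -88 - 141*(6/(-4))*2*(3 + (5 + 6)) = -88 - 141*(6*(-¼))*2*(3 + 11) = -88 - 141*(-3/2*2)*14 = -88 - (-423)*14 = -88 - 141*(-42) = -88 + 5922 = 5834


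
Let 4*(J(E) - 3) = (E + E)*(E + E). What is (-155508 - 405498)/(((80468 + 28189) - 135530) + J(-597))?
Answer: -561006/329539 ≈ -1.7024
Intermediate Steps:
J(E) = 3 + E**2 (J(E) = 3 + ((E + E)*(E + E))/4 = 3 + ((2*E)*(2*E))/4 = 3 + (4*E**2)/4 = 3 + E**2)
(-155508 - 405498)/(((80468 + 28189) - 135530) + J(-597)) = (-155508 - 405498)/(((80468 + 28189) - 135530) + (3 + (-597)**2)) = -561006/((108657 - 135530) + (3 + 356409)) = -561006/(-26873 + 356412) = -561006/329539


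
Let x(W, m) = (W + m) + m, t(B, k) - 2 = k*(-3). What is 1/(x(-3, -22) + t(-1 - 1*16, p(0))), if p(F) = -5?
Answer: -1/30 ≈ -0.033333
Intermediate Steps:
t(B, k) = 2 - 3*k (t(B, k) = 2 + k*(-3) = 2 - 3*k)
x(W, m) = W + 2*m
1/(x(-3, -22) + t(-1 - 1*16, p(0))) = 1/((-3 + 2*(-22)) + (2 - 3*(-5))) = 1/((-3 - 44) + (2 + 15)) = 1/(-47 + 17) = 1/(-30) = -1/30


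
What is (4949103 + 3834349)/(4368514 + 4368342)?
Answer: 2195863/2184214 ≈ 1.0053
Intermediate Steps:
(4949103 + 3834349)/(4368514 + 4368342) = 8783452/8736856 = 8783452*(1/8736856) = 2195863/2184214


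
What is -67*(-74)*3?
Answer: 14874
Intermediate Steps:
-67*(-74)*3 = 4958*3 = 14874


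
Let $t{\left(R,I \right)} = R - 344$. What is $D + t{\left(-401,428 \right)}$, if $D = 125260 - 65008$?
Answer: $59507$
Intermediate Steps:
$t{\left(R,I \right)} = -344 + R$ ($t{\left(R,I \right)} = R - 344 = -344 + R$)
$D = 60252$
$D + t{\left(-401,428 \right)} = 60252 - 745 = 59507$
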